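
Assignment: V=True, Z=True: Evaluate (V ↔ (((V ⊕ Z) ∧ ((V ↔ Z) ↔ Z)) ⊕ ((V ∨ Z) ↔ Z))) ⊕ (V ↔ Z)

False

V ⊕ Z = True ⊕ True = False
V ↔ Z = True ↔ True = True
(V ↔ Z) ↔ Z = True ↔ True = True
(V ⊕ Z) ∧ ((V ↔ Z) ↔ Z) = False ∧ True = False
V ∨ Z = True ∨ True = True
(V ∨ Z) ↔ Z = True ↔ True = True
((V ⊕ Z) ∧ ((V ↔ Z) ↔ Z)) ⊕ ((V ∨ Z) ↔ Z) = False ⊕ True = True
V ↔ (((V ⊕ Z) ∧ ((V ↔ Z) ↔ Z)) ⊕ ((V ∨ Z) ↔ Z)) = True ↔ True = True
V ↔ Z = True ↔ True = True
(V ↔ (((V ⊕ Z) ∧ ((V ↔ Z) ↔ Z)) ⊕ ((V ∨ Z) ↔ Z))) ⊕ (V ↔ Z) = True ⊕ True = False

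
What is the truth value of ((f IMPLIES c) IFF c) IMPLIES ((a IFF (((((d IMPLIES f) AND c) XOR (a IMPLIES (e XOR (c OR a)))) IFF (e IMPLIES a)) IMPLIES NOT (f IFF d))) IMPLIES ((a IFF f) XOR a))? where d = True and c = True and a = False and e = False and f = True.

f IMPLIES c = True IMPLIES True = True
(f IMPLIES c) IFF c = True IFF True = True
d IMPLIES f = True IMPLIES True = True
(d IMPLIES f) AND c = True AND True = True
c OR a = True OR False = True
e XOR (c OR a) = False XOR True = True
a IMPLIES (e XOR (c OR a)) = False IMPLIES True = True
((d IMPLIES f) AND c) XOR (a IMPLIES (e XOR (c OR a))) = True XOR True = False
e IMPLIES a = False IMPLIES False = True
(((d IMPLIES f) AND c) XOR (a IMPLIES (e XOR (c OR a)))) IFF (e IMPLIES a) = False IFF True = False
f IFF d = True IFF True = True
NOT (f IFF d) = NOT True = False
((((d IMPLIES f) AND c) XOR (a IMPLIES (e XOR (c OR a)))) IFF (e IMPLIES a)) IMPLIES NOT (f IFF d) = False IMPLIES False = True
a IFF (((((d IMPLIES f) AND c) XOR (a IMPLIES (e XOR (c OR a)))) IFF (e IMPLIES a)) IMPLIES NOT (f IFF d)) = False IFF True = False
a IFF f = False IFF True = False
(a IFF f) XOR a = False XOR False = False
(a IFF (((((d IMPLIES f) AND c) XOR (a IMPLIES (e XOR (c OR a)))) IFF (e IMPLIES a)) IMPLIES NOT (f IFF d))) IMPLIES ((a IFF f) XOR a) = False IMPLIES False = True
((f IMPLIES c) IFF c) IMPLIES ((a IFF (((((d IMPLIES f) AND c) XOR (a IMPLIES (e XOR (c OR a)))) IFF (e IMPLIES a)) IMPLIES NOT (f IFF d))) IMPLIES ((a IFF f) XOR a)) = True IMPLIES True = True

True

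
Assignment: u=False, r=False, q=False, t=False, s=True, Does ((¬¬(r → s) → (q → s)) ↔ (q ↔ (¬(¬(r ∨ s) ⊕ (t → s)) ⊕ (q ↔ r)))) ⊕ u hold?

False

r → s = False → True = True
¬(r → s) = ¬True = False
¬¬(r → s) = ¬False = True
q → s = False → True = True
¬¬(r → s) → (q → s) = True → True = True
r ∨ s = False ∨ True = True
¬(r ∨ s) = ¬True = False
t → s = False → True = True
¬(r ∨ s) ⊕ (t → s) = False ⊕ True = True
¬(¬(r ∨ s) ⊕ (t → s)) = ¬True = False
q ↔ r = False ↔ False = True
¬(¬(r ∨ s) ⊕ (t → s)) ⊕ (q ↔ r) = False ⊕ True = True
q ↔ (¬(¬(r ∨ s) ⊕ (t → s)) ⊕ (q ↔ r)) = False ↔ True = False
(¬¬(r → s) → (q → s)) ↔ (q ↔ (¬(¬(r ∨ s) ⊕ (t → s)) ⊕ (q ↔ r))) = True ↔ False = False
((¬¬(r → s) → (q → s)) ↔ (q ↔ (¬(¬(r ∨ s) ⊕ (t → s)) ⊕ (q ↔ r)))) ⊕ u = False ⊕ False = False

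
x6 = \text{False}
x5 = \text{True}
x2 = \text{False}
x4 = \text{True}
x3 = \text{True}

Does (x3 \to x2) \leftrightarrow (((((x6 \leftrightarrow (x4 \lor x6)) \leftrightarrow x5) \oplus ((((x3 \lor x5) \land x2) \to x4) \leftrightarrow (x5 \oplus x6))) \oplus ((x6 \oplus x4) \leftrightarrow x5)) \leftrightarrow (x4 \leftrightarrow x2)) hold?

\text{False}

x3 \to x2 = \text{True} \to \text{False} = \text{False}
x4 \lor x6 = \text{True} \lor \text{False} = \text{True}
x6 \leftrightarrow (x4 \lor x6) = \text{False} \leftrightarrow \text{True} = \text{False}
(x6 \leftrightarrow (x4 \lor x6)) \leftrightarrow x5 = \text{False} \leftrightarrow \text{True} = \text{False}
x3 \lor x5 = \text{True} \lor \text{True} = \text{True}
(x3 \lor x5) \land x2 = \text{True} \land \text{False} = \text{False}
((x3 \lor x5) \land x2) \to x4 = \text{False} \to \text{True} = \text{True}
x5 \oplus x6 = \text{True} \oplus \text{False} = \text{True}
(((x3 \lor x5) \land x2) \to x4) \leftrightarrow (x5 \oplus x6) = \text{True} \leftrightarrow \text{True} = \text{True}
((x6 \leftrightarrow (x4 \lor x6)) \leftrightarrow x5) \oplus ((((x3 \lor x5) \land x2) \to x4) \leftrightarrow (x5 \oplus x6)) = \text{False} \oplus \text{True} = \text{True}
x6 \oplus x4 = \text{False} \oplus \text{True} = \text{True}
(x6 \oplus x4) \leftrightarrow x5 = \text{True} \leftrightarrow \text{True} = \text{True}
(((x6 \leftrightarrow (x4 \lor x6)) \leftrightarrow x5) \oplus ((((x3 \lor x5) \land x2) \to x4) \leftrightarrow (x5 \oplus x6))) \oplus ((x6 \oplus x4) \leftrightarrow x5) = \text{True} \oplus \text{True} = \text{False}
x4 \leftrightarrow x2 = \text{True} \leftrightarrow \text{False} = \text{False}
((((x6 \leftrightarrow (x4 \lor x6)) \leftrightarrow x5) \oplus ((((x3 \lor x5) \land x2) \to x4) \leftrightarrow (x5 \oplus x6))) \oplus ((x6 \oplus x4) \leftrightarrow x5)) \leftrightarrow (x4 \leftrightarrow x2) = \text{False} \leftrightarrow \text{False} = \text{True}
(x3 \to x2) \leftrightarrow (((((x6 \leftrightarrow (x4 \lor x6)) \leftrightarrow x5) \oplus ((((x3 \lor x5) \land x2) \to x4) \leftrightarrow (x5 \oplus x6))) \oplus ((x6 \oplus x4) \leftrightarrow x5)) \leftrightarrow (x4 \leftrightarrow x2)) = \text{False} \leftrightarrow \text{True} = \text{False}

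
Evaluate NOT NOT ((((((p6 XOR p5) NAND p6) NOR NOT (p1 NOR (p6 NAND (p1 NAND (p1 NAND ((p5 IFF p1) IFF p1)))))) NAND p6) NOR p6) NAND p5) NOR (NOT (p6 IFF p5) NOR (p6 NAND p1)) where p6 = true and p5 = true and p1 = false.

false

Substituting p6=true, p5=true, p1=false:
p6 XOR p5 = true XOR true = false
(p6 XOR p5) NAND p6 = false NAND true = true
p5 IFF p1 = true IFF false = false
(p5 IFF p1) IFF p1 = false IFF false = true
p1 NAND ((p5 IFF p1) IFF p1) = false NAND true = true
p1 NAND (p1 NAND ((p5 IFF p1) IFF p1)) = false NAND true = true
p6 NAND (p1 NAND (p1 NAND ((p5 IFF p1) IFF p1))) = true NAND true = false
p1 NOR (p6 NAND (p1 NAND (p1 NAND ((p5 IFF p1) IFF p1)))) = false NOR false = true
NOT (p1 NOR (p6 NAND (p1 NAND (p1 NAND ((p5 IFF p1) IFF p1))))) = NOT true = false
((p6 XOR p5) NAND p6) NOR NOT (p1 NOR (p6 NAND (p1 NAND (p1 NAND ((p5 IFF p1) IFF p1))))) = true NOR false = false
(((p6 XOR p5) NAND p6) NOR NOT (p1 NOR (p6 NAND (p1 NAND (p1 NAND ((p5 IFF p1) IFF p1)))))) NAND p6 = false NAND true = true
((((p6 XOR p5) NAND p6) NOR NOT (p1 NOR (p6 NAND (p1 NAND (p1 NAND ((p5 IFF p1) IFF p1)))))) NAND p6) NOR p6 = true NOR true = false
(((((p6 XOR p5) NAND p6) NOR NOT (p1 NOR (p6 NAND (p1 NAND (p1 NAND ((p5 IFF p1) IFF p1)))))) NAND p6) NOR p6) NAND p5 = false NAND true = true
NOT ((((((p6 XOR p5) NAND p6) NOR NOT (p1 NOR (p6 NAND (p1 NAND (p1 NAND ((p5 IFF p1) IFF p1)))))) NAND p6) NOR p6) NAND p5) = NOT true = false
NOT NOT ((((((p6 XOR p5) NAND p6) NOR NOT (p1 NOR (p6 NAND (p1 NAND (p1 NAND ((p5 IFF p1) IFF p1)))))) NAND p6) NOR p6) NAND p5) = NOT false = true
p6 IFF p5 = true IFF true = true
NOT (p6 IFF p5) = NOT true = false
p6 NAND p1 = true NAND false = true
NOT (p6 IFF p5) NOR (p6 NAND p1) = false NOR true = false
NOT NOT ((((((p6 XOR p5) NAND p6) NOR NOT (p1 NOR (p6 NAND (p1 NAND (p1 NAND ((p5 IFF p1) IFF p1)))))) NAND p6) NOR p6) NAND p5) NOR (NOT (p6 IFF p5) NOR (p6 NAND p1)) = true NOR false = false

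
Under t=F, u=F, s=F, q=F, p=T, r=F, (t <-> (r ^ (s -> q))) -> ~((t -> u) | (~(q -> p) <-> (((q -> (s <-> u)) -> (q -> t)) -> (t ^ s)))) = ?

T

Substituting t=F, u=F, s=F, q=F, p=T, r=F:
s -> q = F -> F = T
r ^ (s -> q) = F ^ T = T
t <-> (r ^ (s -> q)) = F <-> T = F
t -> u = F -> F = T
q -> p = F -> T = T
~(q -> p) = ~T = F
s <-> u = F <-> F = T
q -> (s <-> u) = F -> T = T
q -> t = F -> F = T
(q -> (s <-> u)) -> (q -> t) = T -> T = T
t ^ s = F ^ F = F
((q -> (s <-> u)) -> (q -> t)) -> (t ^ s) = T -> F = F
~(q -> p) <-> (((q -> (s <-> u)) -> (q -> t)) -> (t ^ s)) = F <-> F = T
(t -> u) | (~(q -> p) <-> (((q -> (s <-> u)) -> (q -> t)) -> (t ^ s))) = T | T = T
~((t -> u) | (~(q -> p) <-> (((q -> (s <-> u)) -> (q -> t)) -> (t ^ s)))) = ~T = F
(t <-> (r ^ (s -> q))) -> ~((t -> u) | (~(q -> p) <-> (((q -> (s <-> u)) -> (q -> t)) -> (t ^ s)))) = F -> F = T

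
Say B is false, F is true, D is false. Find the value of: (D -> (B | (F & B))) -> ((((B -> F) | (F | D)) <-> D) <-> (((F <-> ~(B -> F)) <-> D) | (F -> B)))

0

F & B = 1 & 0 = 0
B | (F & B) = 0 | 0 = 0
D -> (B | (F & B)) = 0 -> 0 = 1
B -> F = 0 -> 1 = 1
F | D = 1 | 0 = 1
(B -> F) | (F | D) = 1 | 1 = 1
((B -> F) | (F | D)) <-> D = 1 <-> 0 = 0
B -> F = 0 -> 1 = 1
~(B -> F) = ~1 = 0
F <-> ~(B -> F) = 1 <-> 0 = 0
(F <-> ~(B -> F)) <-> D = 0 <-> 0 = 1
F -> B = 1 -> 0 = 0
((F <-> ~(B -> F)) <-> D) | (F -> B) = 1 | 0 = 1
(((B -> F) | (F | D)) <-> D) <-> (((F <-> ~(B -> F)) <-> D) | (F -> B)) = 0 <-> 1 = 0
(D -> (B | (F & B))) -> ((((B -> F) | (F | D)) <-> D) <-> (((F <-> ~(B -> F)) <-> D) | (F -> B))) = 1 -> 0 = 0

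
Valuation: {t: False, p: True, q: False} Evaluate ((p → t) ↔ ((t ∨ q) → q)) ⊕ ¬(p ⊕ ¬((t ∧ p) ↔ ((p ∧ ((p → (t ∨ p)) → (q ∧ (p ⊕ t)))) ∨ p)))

Substituting t=False, p=True, q=False:
p → t = True → False = False
t ∨ q = False ∨ False = False
(t ∨ q) → q = False → False = True
(p → t) ↔ ((t ∨ q) → q) = False ↔ True = False
t ∧ p = False ∧ True = False
t ∨ p = False ∨ True = True
p → (t ∨ p) = True → True = True
p ⊕ t = True ⊕ False = True
q ∧ (p ⊕ t) = False ∧ True = False
(p → (t ∨ p)) → (q ∧ (p ⊕ t)) = True → False = False
p ∧ ((p → (t ∨ p)) → (q ∧ (p ⊕ t))) = True ∧ False = False
(p ∧ ((p → (t ∨ p)) → (q ∧ (p ⊕ t)))) ∨ p = False ∨ True = True
(t ∧ p) ↔ ((p ∧ ((p → (t ∨ p)) → (q ∧ (p ⊕ t)))) ∨ p) = False ↔ True = False
¬((t ∧ p) ↔ ((p ∧ ((p → (t ∨ p)) → (q ∧ (p ⊕ t)))) ∨ p)) = ¬False = True
p ⊕ ¬((t ∧ p) ↔ ((p ∧ ((p → (t ∨ p)) → (q ∧ (p ⊕ t)))) ∨ p)) = True ⊕ True = False
¬(p ⊕ ¬((t ∧ p) ↔ ((p ∧ ((p → (t ∨ p)) → (q ∧ (p ⊕ t)))) ∨ p))) = ¬False = True
((p → t) ↔ ((t ∨ q) → q)) ⊕ ¬(p ⊕ ¬((t ∧ p) ↔ ((p ∧ ((p → (t ∨ p)) → (q ∧ (p ⊕ t)))) ∨ p))) = False ⊕ True = True

True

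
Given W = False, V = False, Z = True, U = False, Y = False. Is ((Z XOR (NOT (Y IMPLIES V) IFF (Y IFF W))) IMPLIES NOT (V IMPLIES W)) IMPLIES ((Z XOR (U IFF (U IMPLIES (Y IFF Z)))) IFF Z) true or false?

True

Y IMPLIES V = False IMPLIES False = True
NOT (Y IMPLIES V) = NOT True = False
Y IFF W = False IFF False = True
NOT (Y IMPLIES V) IFF (Y IFF W) = False IFF True = False
Z XOR (NOT (Y IMPLIES V) IFF (Y IFF W)) = True XOR False = True
V IMPLIES W = False IMPLIES False = True
NOT (V IMPLIES W) = NOT True = False
(Z XOR (NOT (Y IMPLIES V) IFF (Y IFF W))) IMPLIES NOT (V IMPLIES W) = True IMPLIES False = False
Y IFF Z = False IFF True = False
U IMPLIES (Y IFF Z) = False IMPLIES False = True
U IFF (U IMPLIES (Y IFF Z)) = False IFF True = False
Z XOR (U IFF (U IMPLIES (Y IFF Z))) = True XOR False = True
(Z XOR (U IFF (U IMPLIES (Y IFF Z)))) IFF Z = True IFF True = True
((Z XOR (NOT (Y IMPLIES V) IFF (Y IFF W))) IMPLIES NOT (V IMPLIES W)) IMPLIES ((Z XOR (U IFF (U IMPLIES (Y IFF Z)))) IFF Z) = False IMPLIES True = True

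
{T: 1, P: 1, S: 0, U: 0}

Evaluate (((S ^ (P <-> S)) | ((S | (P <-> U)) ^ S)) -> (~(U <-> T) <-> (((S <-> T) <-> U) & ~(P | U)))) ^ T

Substituting T=1, P=1, S=0, U=0:
P <-> S = 1 <-> 0 = 0
S ^ (P <-> S) = 0 ^ 0 = 0
P <-> U = 1 <-> 0 = 0
S | (P <-> U) = 0 | 0 = 0
(S | (P <-> U)) ^ S = 0 ^ 0 = 0
(S ^ (P <-> S)) | ((S | (P <-> U)) ^ S) = 0 | 0 = 0
U <-> T = 0 <-> 1 = 0
~(U <-> T) = ~0 = 1
S <-> T = 0 <-> 1 = 0
(S <-> T) <-> U = 0 <-> 0 = 1
P | U = 1 | 0 = 1
~(P | U) = ~1 = 0
((S <-> T) <-> U) & ~(P | U) = 1 & 0 = 0
~(U <-> T) <-> (((S <-> T) <-> U) & ~(P | U)) = 1 <-> 0 = 0
((S ^ (P <-> S)) | ((S | (P <-> U)) ^ S)) -> (~(U <-> T) <-> (((S <-> T) <-> U) & ~(P | U))) = 0 -> 0 = 1
(((S ^ (P <-> S)) | ((S | (P <-> U)) ^ S)) -> (~(U <-> T) <-> (((S <-> T) <-> U) & ~(P | U)))) ^ T = 1 ^ 1 = 0

0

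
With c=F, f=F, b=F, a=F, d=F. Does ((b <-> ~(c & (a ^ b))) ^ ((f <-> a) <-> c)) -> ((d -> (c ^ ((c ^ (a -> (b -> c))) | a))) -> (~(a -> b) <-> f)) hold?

T

a ^ b = F ^ F = F
c & (a ^ b) = F & F = F
~(c & (a ^ b)) = ~F = T
b <-> ~(c & (a ^ b)) = F <-> T = F
f <-> a = F <-> F = T
(f <-> a) <-> c = T <-> F = F
(b <-> ~(c & (a ^ b))) ^ ((f <-> a) <-> c) = F ^ F = F
b -> c = F -> F = T
a -> (b -> c) = F -> T = T
c ^ (a -> (b -> c)) = F ^ T = T
(c ^ (a -> (b -> c))) | a = T | F = T
c ^ ((c ^ (a -> (b -> c))) | a) = F ^ T = T
d -> (c ^ ((c ^ (a -> (b -> c))) | a)) = F -> T = T
a -> b = F -> F = T
~(a -> b) = ~T = F
~(a -> b) <-> f = F <-> F = T
(d -> (c ^ ((c ^ (a -> (b -> c))) | a))) -> (~(a -> b) <-> f) = T -> T = T
((b <-> ~(c & (a ^ b))) ^ ((f <-> a) <-> c)) -> ((d -> (c ^ ((c ^ (a -> (b -> c))) | a))) -> (~(a -> b) <-> f)) = F -> T = T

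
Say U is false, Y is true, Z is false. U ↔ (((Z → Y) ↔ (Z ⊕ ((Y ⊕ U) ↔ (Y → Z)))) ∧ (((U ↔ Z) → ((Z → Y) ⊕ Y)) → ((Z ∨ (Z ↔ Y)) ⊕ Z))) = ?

Z → Y = F → T = T
Y ⊕ U = T ⊕ F = T
Y → Z = T → F = F
(Y ⊕ U) ↔ (Y → Z) = T ↔ F = F
Z ⊕ ((Y ⊕ U) ↔ (Y → Z)) = F ⊕ F = F
(Z → Y) ↔ (Z ⊕ ((Y ⊕ U) ↔ (Y → Z))) = T ↔ F = F
U ↔ Z = F ↔ F = T
Z → Y = F → T = T
(Z → Y) ⊕ Y = T ⊕ T = F
(U ↔ Z) → ((Z → Y) ⊕ Y) = T → F = F
Z ↔ Y = F ↔ T = F
Z ∨ (Z ↔ Y) = F ∨ F = F
(Z ∨ (Z ↔ Y)) ⊕ Z = F ⊕ F = F
((U ↔ Z) → ((Z → Y) ⊕ Y)) → ((Z ∨ (Z ↔ Y)) ⊕ Z) = F → F = T
((Z → Y) ↔ (Z ⊕ ((Y ⊕ U) ↔ (Y → Z)))) ∧ (((U ↔ Z) → ((Z → Y) ⊕ Y)) → ((Z ∨ (Z ↔ Y)) ⊕ Z)) = F ∧ T = F
U ↔ (((Z → Y) ↔ (Z ⊕ ((Y ⊕ U) ↔ (Y → Z)))) ∧ (((U ↔ Z) → ((Z → Y) ⊕ Y)) → ((Z ∨ (Z ↔ Y)) ⊕ Z))) = F ↔ F = T

T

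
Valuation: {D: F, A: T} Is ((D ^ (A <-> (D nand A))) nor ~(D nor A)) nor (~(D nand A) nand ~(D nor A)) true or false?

Substituting D=F, A=T:
D nand A = F nand T = T
A <-> (D nand A) = T <-> T = T
D ^ (A <-> (D nand A)) = F ^ T = T
D nor A = F nor T = F
~(D nor A) = ~F = T
(D ^ (A <-> (D nand A))) nor ~(D nor A) = T nor T = F
D nand A = F nand T = T
~(D nand A) = ~T = F
D nor A = F nor T = F
~(D nor A) = ~F = T
~(D nand A) nand ~(D nor A) = F nand T = T
((D ^ (A <-> (D nand A))) nor ~(D nor A)) nor (~(D nand A) nand ~(D nor A)) = F nor T = F

F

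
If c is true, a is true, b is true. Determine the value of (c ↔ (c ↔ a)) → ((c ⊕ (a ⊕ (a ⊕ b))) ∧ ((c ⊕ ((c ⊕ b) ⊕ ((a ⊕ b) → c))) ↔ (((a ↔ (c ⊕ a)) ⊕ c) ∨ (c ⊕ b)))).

False

c ↔ a = True ↔ True = True
c ↔ (c ↔ a) = True ↔ True = True
a ⊕ b = True ⊕ True = False
a ⊕ (a ⊕ b) = True ⊕ False = True
c ⊕ (a ⊕ (a ⊕ b)) = True ⊕ True = False
c ⊕ b = True ⊕ True = False
a ⊕ b = True ⊕ True = False
(a ⊕ b) → c = False → True = True
(c ⊕ b) ⊕ ((a ⊕ b) → c) = False ⊕ True = True
c ⊕ ((c ⊕ b) ⊕ ((a ⊕ b) → c)) = True ⊕ True = False
c ⊕ a = True ⊕ True = False
a ↔ (c ⊕ a) = True ↔ False = False
(a ↔ (c ⊕ a)) ⊕ c = False ⊕ True = True
c ⊕ b = True ⊕ True = False
((a ↔ (c ⊕ a)) ⊕ c) ∨ (c ⊕ b) = True ∨ False = True
(c ⊕ ((c ⊕ b) ⊕ ((a ⊕ b) → c))) ↔ (((a ↔ (c ⊕ a)) ⊕ c) ∨ (c ⊕ b)) = False ↔ True = False
(c ⊕ (a ⊕ (a ⊕ b))) ∧ ((c ⊕ ((c ⊕ b) ⊕ ((a ⊕ b) → c))) ↔ (((a ↔ (c ⊕ a)) ⊕ c) ∨ (c ⊕ b))) = False ∧ False = False
(c ↔ (c ↔ a)) → ((c ⊕ (a ⊕ (a ⊕ b))) ∧ ((c ⊕ ((c ⊕ b) ⊕ ((a ⊕ b) → c))) ↔ (((a ↔ (c ⊕ a)) ⊕ c) ∨ (c ⊕ b)))) = True → False = False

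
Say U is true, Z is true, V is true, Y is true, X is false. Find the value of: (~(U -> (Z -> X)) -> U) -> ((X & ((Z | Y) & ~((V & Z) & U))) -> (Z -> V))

Z -> X = T -> F = F
U -> (Z -> X) = T -> F = F
~(U -> (Z -> X)) = ~F = T
~(U -> (Z -> X)) -> U = T -> T = T
Z | Y = T | T = T
V & Z = T & T = T
(V & Z) & U = T & T = T
~((V & Z) & U) = ~T = F
(Z | Y) & ~((V & Z) & U) = T & F = F
X & ((Z | Y) & ~((V & Z) & U)) = F & F = F
Z -> V = T -> T = T
(X & ((Z | Y) & ~((V & Z) & U))) -> (Z -> V) = F -> T = T
(~(U -> (Z -> X)) -> U) -> ((X & ((Z | Y) & ~((V & Z) & U))) -> (Z -> V)) = T -> T = T

T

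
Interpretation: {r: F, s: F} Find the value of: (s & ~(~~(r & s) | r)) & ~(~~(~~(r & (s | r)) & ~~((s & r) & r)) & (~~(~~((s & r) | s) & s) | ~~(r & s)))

r & s = F & F = F
~(r & s) = ~F = T
~~(r & s) = ~T = F
~~(r & s) | r = F | F = F
~(~~(r & s) | r) = ~F = T
s & ~(~~(r & s) | r) = F & T = F
s | r = F | F = F
r & (s | r) = F & F = F
~(r & (s | r)) = ~F = T
~~(r & (s | r)) = ~T = F
s & r = F & F = F
(s & r) & r = F & F = F
~((s & r) & r) = ~F = T
~~((s & r) & r) = ~T = F
~~(r & (s | r)) & ~~((s & r) & r) = F & F = F
~(~~(r & (s | r)) & ~~((s & r) & r)) = ~F = T
~~(~~(r & (s | r)) & ~~((s & r) & r)) = ~T = F
s & r = F & F = F
(s & r) | s = F | F = F
~((s & r) | s) = ~F = T
~~((s & r) | s) = ~T = F
~~((s & r) | s) & s = F & F = F
~(~~((s & r) | s) & s) = ~F = T
~~(~~((s & r) | s) & s) = ~T = F
r & s = F & F = F
~(r & s) = ~F = T
~~(r & s) = ~T = F
~~(~~((s & r) | s) & s) | ~~(r & s) = F | F = F
~~(~~(r & (s | r)) & ~~((s & r) & r)) & (~~(~~((s & r) | s) & s) | ~~(r & s)) = F & F = F
~(~~(~~(r & (s | r)) & ~~((s & r) & r)) & (~~(~~((s & r) | s) & s) | ~~(r & s))) = ~F = T
(s & ~(~~(r & s) | r)) & ~(~~(~~(r & (s | r)) & ~~((s & r) & r)) & (~~(~~((s & r) | s) & s) | ~~(r & s))) = F & T = F

F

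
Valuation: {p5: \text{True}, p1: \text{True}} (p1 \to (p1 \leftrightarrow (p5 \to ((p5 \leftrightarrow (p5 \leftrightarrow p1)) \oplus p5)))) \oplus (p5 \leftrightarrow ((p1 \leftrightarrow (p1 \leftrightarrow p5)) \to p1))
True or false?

\text{True}

Substituting p5=\text{True}, p1=\text{True}:
p5 \leftrightarrow p1 = \text{True} \leftrightarrow \text{True} = \text{True}
p5 \leftrightarrow (p5 \leftrightarrow p1) = \text{True} \leftrightarrow \text{True} = \text{True}
(p5 \leftrightarrow (p5 \leftrightarrow p1)) \oplus p5 = \text{True} \oplus \text{True} = \text{False}
p5 \to ((p5 \leftrightarrow (p5 \leftrightarrow p1)) \oplus p5) = \text{True} \to \text{False} = \text{False}
p1 \leftrightarrow (p5 \to ((p5 \leftrightarrow (p5 \leftrightarrow p1)) \oplus p5)) = \text{True} \leftrightarrow \text{False} = \text{False}
p1 \to (p1 \leftrightarrow (p5 \to ((p5 \leftrightarrow (p5 \leftrightarrow p1)) \oplus p5))) = \text{True} \to \text{False} = \text{False}
p1 \leftrightarrow p5 = \text{True} \leftrightarrow \text{True} = \text{True}
p1 \leftrightarrow (p1 \leftrightarrow p5) = \text{True} \leftrightarrow \text{True} = \text{True}
(p1 \leftrightarrow (p1 \leftrightarrow p5)) \to p1 = \text{True} \to \text{True} = \text{True}
p5 \leftrightarrow ((p1 \leftrightarrow (p1 \leftrightarrow p5)) \to p1) = \text{True} \leftrightarrow \text{True} = \text{True}
(p1 \to (p1 \leftrightarrow (p5 \to ((p5 \leftrightarrow (p5 \leftrightarrow p1)) \oplus p5)))) \oplus (p5 \leftrightarrow ((p1 \leftrightarrow (p1 \leftrightarrow p5)) \to p1)) = \text{False} \oplus \text{True} = \text{True}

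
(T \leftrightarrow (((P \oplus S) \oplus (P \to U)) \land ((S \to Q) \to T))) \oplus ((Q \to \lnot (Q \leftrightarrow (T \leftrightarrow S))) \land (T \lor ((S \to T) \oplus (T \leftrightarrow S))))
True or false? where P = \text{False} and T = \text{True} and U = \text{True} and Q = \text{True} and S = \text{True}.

\text{False}

P \oplus S = \text{False} \oplus \text{True} = \text{True}
P \to U = \text{False} \to \text{True} = \text{True}
(P \oplus S) \oplus (P \to U) = \text{True} \oplus \text{True} = \text{False}
S \to Q = \text{True} \to \text{True} = \text{True}
(S \to Q) \to T = \text{True} \to \text{True} = \text{True}
((P \oplus S) \oplus (P \to U)) \land ((S \to Q) \to T) = \text{False} \land \text{True} = \text{False}
T \leftrightarrow (((P \oplus S) \oplus (P \to U)) \land ((S \to Q) \to T)) = \text{True} \leftrightarrow \text{False} = \text{False}
T \leftrightarrow S = \text{True} \leftrightarrow \text{True} = \text{True}
Q \leftrightarrow (T \leftrightarrow S) = \text{True} \leftrightarrow \text{True} = \text{True}
\lnot (Q \leftrightarrow (T \leftrightarrow S)) = \lnot \text{True} = \text{False}
Q \to \lnot (Q \leftrightarrow (T \leftrightarrow S)) = \text{True} \to \text{False} = \text{False}
S \to T = \text{True} \to \text{True} = \text{True}
T \leftrightarrow S = \text{True} \leftrightarrow \text{True} = \text{True}
(S \to T) \oplus (T \leftrightarrow S) = \text{True} \oplus \text{True} = \text{False}
T \lor ((S \to T) \oplus (T \leftrightarrow S)) = \text{True} \lor \text{False} = \text{True}
(Q \to \lnot (Q \leftrightarrow (T \leftrightarrow S))) \land (T \lor ((S \to T) \oplus (T \leftrightarrow S))) = \text{False} \land \text{True} = \text{False}
(T \leftrightarrow (((P \oplus S) \oplus (P \to U)) \land ((S \to Q) \to T))) \oplus ((Q \to \lnot (Q \leftrightarrow (T \leftrightarrow S))) \land (T \lor ((S \to T) \oplus (T \leftrightarrow S)))) = \text{False} \oplus \text{False} = \text{False}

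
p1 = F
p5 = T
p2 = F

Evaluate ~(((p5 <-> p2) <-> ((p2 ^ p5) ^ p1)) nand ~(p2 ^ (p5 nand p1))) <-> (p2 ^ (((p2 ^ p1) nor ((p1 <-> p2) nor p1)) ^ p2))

Substituting p1=F, p5=T, p2=F:
p5 <-> p2 = T <-> F = F
p2 ^ p5 = F ^ T = T
(p2 ^ p5) ^ p1 = T ^ F = T
(p5 <-> p2) <-> ((p2 ^ p5) ^ p1) = F <-> T = F
p5 nand p1 = T nand F = T
p2 ^ (p5 nand p1) = F ^ T = T
~(p2 ^ (p5 nand p1)) = ~T = F
((p5 <-> p2) <-> ((p2 ^ p5) ^ p1)) nand ~(p2 ^ (p5 nand p1)) = F nand F = T
~(((p5 <-> p2) <-> ((p2 ^ p5) ^ p1)) nand ~(p2 ^ (p5 nand p1))) = ~T = F
p2 ^ p1 = F ^ F = F
p1 <-> p2 = F <-> F = T
(p1 <-> p2) nor p1 = T nor F = F
(p2 ^ p1) nor ((p1 <-> p2) nor p1) = F nor F = T
((p2 ^ p1) nor ((p1 <-> p2) nor p1)) ^ p2 = T ^ F = T
p2 ^ (((p2 ^ p1) nor ((p1 <-> p2) nor p1)) ^ p2) = F ^ T = T
~(((p5 <-> p2) <-> ((p2 ^ p5) ^ p1)) nand ~(p2 ^ (p5 nand p1))) <-> (p2 ^ (((p2 ^ p1) nor ((p1 <-> p2) nor p1)) ^ p2)) = F <-> T = F

F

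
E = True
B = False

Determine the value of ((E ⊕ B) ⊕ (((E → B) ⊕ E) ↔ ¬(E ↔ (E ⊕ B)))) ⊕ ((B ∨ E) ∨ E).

False

E ⊕ B = True ⊕ False = True
E → B = True → False = False
(E → B) ⊕ E = False ⊕ True = True
E ⊕ B = True ⊕ False = True
E ↔ (E ⊕ B) = True ↔ True = True
¬(E ↔ (E ⊕ B)) = ¬True = False
((E → B) ⊕ E) ↔ ¬(E ↔ (E ⊕ B)) = True ↔ False = False
(E ⊕ B) ⊕ (((E → B) ⊕ E) ↔ ¬(E ↔ (E ⊕ B))) = True ⊕ False = True
B ∨ E = False ∨ True = True
(B ∨ E) ∨ E = True ∨ True = True
((E ⊕ B) ⊕ (((E → B) ⊕ E) ↔ ¬(E ↔ (E ⊕ B)))) ⊕ ((B ∨ E) ∨ E) = True ⊕ True = False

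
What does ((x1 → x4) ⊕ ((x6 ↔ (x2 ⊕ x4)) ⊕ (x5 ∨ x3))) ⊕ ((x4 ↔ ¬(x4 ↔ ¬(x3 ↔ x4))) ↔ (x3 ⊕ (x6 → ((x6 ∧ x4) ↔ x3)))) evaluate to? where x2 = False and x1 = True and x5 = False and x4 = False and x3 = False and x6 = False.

x1 → x4 = True → False = False
x2 ⊕ x4 = False ⊕ False = False
x6 ↔ (x2 ⊕ x4) = False ↔ False = True
x5 ∨ x3 = False ∨ False = False
(x6 ↔ (x2 ⊕ x4)) ⊕ (x5 ∨ x3) = True ⊕ False = True
(x1 → x4) ⊕ ((x6 ↔ (x2 ⊕ x4)) ⊕ (x5 ∨ x3)) = False ⊕ True = True
x3 ↔ x4 = False ↔ False = True
¬(x3 ↔ x4) = ¬True = False
x4 ↔ ¬(x3 ↔ x4) = False ↔ False = True
¬(x4 ↔ ¬(x3 ↔ x4)) = ¬True = False
x4 ↔ ¬(x4 ↔ ¬(x3 ↔ x4)) = False ↔ False = True
x6 ∧ x4 = False ∧ False = False
(x6 ∧ x4) ↔ x3 = False ↔ False = True
x6 → ((x6 ∧ x4) ↔ x3) = False → True = True
x3 ⊕ (x6 → ((x6 ∧ x4) ↔ x3)) = False ⊕ True = True
(x4 ↔ ¬(x4 ↔ ¬(x3 ↔ x4))) ↔ (x3 ⊕ (x6 → ((x6 ∧ x4) ↔ x3))) = True ↔ True = True
((x1 → x4) ⊕ ((x6 ↔ (x2 ⊕ x4)) ⊕ (x5 ∨ x3))) ⊕ ((x4 ↔ ¬(x4 ↔ ¬(x3 ↔ x4))) ↔ (x3 ⊕ (x6 → ((x6 ∧ x4) ↔ x3)))) = True ⊕ True = False

False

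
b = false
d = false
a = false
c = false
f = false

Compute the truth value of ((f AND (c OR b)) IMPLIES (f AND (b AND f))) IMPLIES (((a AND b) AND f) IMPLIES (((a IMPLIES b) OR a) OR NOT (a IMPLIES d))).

c OR b = false OR false = false
f AND (c OR b) = false AND false = false
b AND f = false AND false = false
f AND (b AND f) = false AND false = false
(f AND (c OR b)) IMPLIES (f AND (b AND f)) = false IMPLIES false = true
a AND b = false AND false = false
(a AND b) AND f = false AND false = false
a IMPLIES b = false IMPLIES false = true
(a IMPLIES b) OR a = true OR false = true
a IMPLIES d = false IMPLIES false = true
NOT (a IMPLIES d) = NOT true = false
((a IMPLIES b) OR a) OR NOT (a IMPLIES d) = true OR false = true
((a AND b) AND f) IMPLIES (((a IMPLIES b) OR a) OR NOT (a IMPLIES d)) = false IMPLIES true = true
((f AND (c OR b)) IMPLIES (f AND (b AND f))) IMPLIES (((a AND b) AND f) IMPLIES (((a IMPLIES b) OR a) OR NOT (a IMPLIES d))) = true IMPLIES true = true

true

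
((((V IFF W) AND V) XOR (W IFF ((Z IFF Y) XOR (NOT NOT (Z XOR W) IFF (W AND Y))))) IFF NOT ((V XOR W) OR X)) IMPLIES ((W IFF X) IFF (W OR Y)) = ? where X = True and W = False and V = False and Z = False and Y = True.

Substituting X=True, W=False, V=False, Z=False, Y=True:
V IFF W = False IFF False = True
(V IFF W) AND V = True AND False = False
Z IFF Y = False IFF True = False
Z XOR W = False XOR False = False
NOT (Z XOR W) = NOT False = True
NOT NOT (Z XOR W) = NOT True = False
W AND Y = False AND True = False
NOT NOT (Z XOR W) IFF (W AND Y) = False IFF False = True
(Z IFF Y) XOR (NOT NOT (Z XOR W) IFF (W AND Y)) = False XOR True = True
W IFF ((Z IFF Y) XOR (NOT NOT (Z XOR W) IFF (W AND Y))) = False IFF True = False
((V IFF W) AND V) XOR (W IFF ((Z IFF Y) XOR (NOT NOT (Z XOR W) IFF (W AND Y)))) = False XOR False = False
V XOR W = False XOR False = False
(V XOR W) OR X = False OR True = True
NOT ((V XOR W) OR X) = NOT True = False
(((V IFF W) AND V) XOR (W IFF ((Z IFF Y) XOR (NOT NOT (Z XOR W) IFF (W AND Y))))) IFF NOT ((V XOR W) OR X) = False IFF False = True
W IFF X = False IFF True = False
W OR Y = False OR True = True
(W IFF X) IFF (W OR Y) = False IFF True = False
((((V IFF W) AND V) XOR (W IFF ((Z IFF Y) XOR (NOT NOT (Z XOR W) IFF (W AND Y))))) IFF NOT ((V XOR W) OR X)) IMPLIES ((W IFF X) IFF (W OR Y)) = True IMPLIES False = False

False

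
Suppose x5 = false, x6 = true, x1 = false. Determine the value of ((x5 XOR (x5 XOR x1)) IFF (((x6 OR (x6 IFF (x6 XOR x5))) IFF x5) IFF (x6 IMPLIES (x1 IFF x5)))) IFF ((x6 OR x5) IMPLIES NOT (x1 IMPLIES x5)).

false

Substituting x5=false, x6=true, x1=false:
x5 XOR x1 = false XOR false = false
x5 XOR (x5 XOR x1) = false XOR false = false
x6 XOR x5 = true XOR false = true
x6 IFF (x6 XOR x5) = true IFF true = true
x6 OR (x6 IFF (x6 XOR x5)) = true OR true = true
(x6 OR (x6 IFF (x6 XOR x5))) IFF x5 = true IFF false = false
x1 IFF x5 = false IFF false = true
x6 IMPLIES (x1 IFF x5) = true IMPLIES true = true
((x6 OR (x6 IFF (x6 XOR x5))) IFF x5) IFF (x6 IMPLIES (x1 IFF x5)) = false IFF true = false
(x5 XOR (x5 XOR x1)) IFF (((x6 OR (x6 IFF (x6 XOR x5))) IFF x5) IFF (x6 IMPLIES (x1 IFF x5))) = false IFF false = true
x6 OR x5 = true OR false = true
x1 IMPLIES x5 = false IMPLIES false = true
NOT (x1 IMPLIES x5) = NOT true = false
(x6 OR x5) IMPLIES NOT (x1 IMPLIES x5) = true IMPLIES false = false
((x5 XOR (x5 XOR x1)) IFF (((x6 OR (x6 IFF (x6 XOR x5))) IFF x5) IFF (x6 IMPLIES (x1 IFF x5)))) IFF ((x6 OR x5) IMPLIES NOT (x1 IMPLIES x5)) = true IFF false = false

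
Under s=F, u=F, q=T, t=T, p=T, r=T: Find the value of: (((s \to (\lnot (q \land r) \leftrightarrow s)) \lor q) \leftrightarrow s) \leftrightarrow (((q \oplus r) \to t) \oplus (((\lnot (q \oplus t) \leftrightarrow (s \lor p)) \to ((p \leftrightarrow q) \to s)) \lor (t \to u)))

q \land r = T \land T = T
\lnot (q \land r) = \lnot T = F
\lnot (q \land r) \leftrightarrow s = F \leftrightarrow F = T
s \to (\lnot (q \land r) \leftrightarrow s) = F \to T = T
(s \to (\lnot (q \land r) \leftrightarrow s)) \lor q = T \lor T = T
((s \to (\lnot (q \land r) \leftrightarrow s)) \lor q) \leftrightarrow s = T \leftrightarrow F = F
q \oplus r = T \oplus T = F
(q \oplus r) \to t = F \to T = T
q \oplus t = T \oplus T = F
\lnot (q \oplus t) = \lnot F = T
s \lor p = F \lor T = T
\lnot (q \oplus t) \leftrightarrow (s \lor p) = T \leftrightarrow T = T
p \leftrightarrow q = T \leftrightarrow T = T
(p \leftrightarrow q) \to s = T \to F = F
(\lnot (q \oplus t) \leftrightarrow (s \lor p)) \to ((p \leftrightarrow q) \to s) = T \to F = F
t \to u = T \to F = F
((\lnot (q \oplus t) \leftrightarrow (s \lor p)) \to ((p \leftrightarrow q) \to s)) \lor (t \to u) = F \lor F = F
((q \oplus r) \to t) \oplus (((\lnot (q \oplus t) \leftrightarrow (s \lor p)) \to ((p \leftrightarrow q) \to s)) \lor (t \to u)) = T \oplus F = T
(((s \to (\lnot (q \land r) \leftrightarrow s)) \lor q) \leftrightarrow s) \leftrightarrow (((q \oplus r) \to t) \oplus (((\lnot (q \oplus t) \leftrightarrow (s \lor p)) \to ((p \leftrightarrow q) \to s)) \lor (t \to u))) = F \leftrightarrow T = F

F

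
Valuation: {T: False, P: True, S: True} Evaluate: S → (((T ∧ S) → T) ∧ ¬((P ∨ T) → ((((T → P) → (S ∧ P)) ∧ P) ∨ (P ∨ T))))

T ∧ S = False ∧ True = False
(T ∧ S) → T = False → False = True
P ∨ T = True ∨ False = True
T → P = False → True = True
S ∧ P = True ∧ True = True
(T → P) → (S ∧ P) = True → True = True
((T → P) → (S ∧ P)) ∧ P = True ∧ True = True
P ∨ T = True ∨ False = True
(((T → P) → (S ∧ P)) ∧ P) ∨ (P ∨ T) = True ∨ True = True
(P ∨ T) → ((((T → P) → (S ∧ P)) ∧ P) ∨ (P ∨ T)) = True → True = True
¬((P ∨ T) → ((((T → P) → (S ∧ P)) ∧ P) ∨ (P ∨ T))) = ¬True = False
((T ∧ S) → T) ∧ ¬((P ∨ T) → ((((T → P) → (S ∧ P)) ∧ P) ∨ (P ∨ T))) = True ∧ False = False
S → (((T ∧ S) → T) ∧ ¬((P ∨ T) → ((((T → P) → (S ∧ P)) ∧ P) ∨ (P ∨ T)))) = True → False = False

False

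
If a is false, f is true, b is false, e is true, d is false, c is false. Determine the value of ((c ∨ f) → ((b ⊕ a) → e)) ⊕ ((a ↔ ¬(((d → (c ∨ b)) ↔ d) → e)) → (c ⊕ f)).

c ∨ f = F ∨ T = T
b ⊕ a = F ⊕ F = F
(b ⊕ a) → e = F → T = T
(c ∨ f) → ((b ⊕ a) → e) = T → T = T
c ∨ b = F ∨ F = F
d → (c ∨ b) = F → F = T
(d → (c ∨ b)) ↔ d = T ↔ F = F
((d → (c ∨ b)) ↔ d) → e = F → T = T
¬(((d → (c ∨ b)) ↔ d) → e) = ¬T = F
a ↔ ¬(((d → (c ∨ b)) ↔ d) → e) = F ↔ F = T
c ⊕ f = F ⊕ T = T
(a ↔ ¬(((d → (c ∨ b)) ↔ d) → e)) → (c ⊕ f) = T → T = T
((c ∨ f) → ((b ⊕ a) → e)) ⊕ ((a ↔ ¬(((d → (c ∨ b)) ↔ d) → e)) → (c ⊕ f)) = T ⊕ T = F

F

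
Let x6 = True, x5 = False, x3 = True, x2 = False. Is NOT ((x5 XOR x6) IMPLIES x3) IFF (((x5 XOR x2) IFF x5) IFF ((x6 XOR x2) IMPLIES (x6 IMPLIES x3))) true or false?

x5 XOR x6 = False XOR True = True
(x5 XOR x6) IMPLIES x3 = True IMPLIES True = True
NOT ((x5 XOR x6) IMPLIES x3) = NOT True = False
x5 XOR x2 = False XOR False = False
(x5 XOR x2) IFF x5 = False IFF False = True
x6 XOR x2 = True XOR False = True
x6 IMPLIES x3 = True IMPLIES True = True
(x6 XOR x2) IMPLIES (x6 IMPLIES x3) = True IMPLIES True = True
((x5 XOR x2) IFF x5) IFF ((x6 XOR x2) IMPLIES (x6 IMPLIES x3)) = True IFF True = True
NOT ((x5 XOR x6) IMPLIES x3) IFF (((x5 XOR x2) IFF x5) IFF ((x6 XOR x2) IMPLIES (x6 IMPLIES x3))) = False IFF True = False

False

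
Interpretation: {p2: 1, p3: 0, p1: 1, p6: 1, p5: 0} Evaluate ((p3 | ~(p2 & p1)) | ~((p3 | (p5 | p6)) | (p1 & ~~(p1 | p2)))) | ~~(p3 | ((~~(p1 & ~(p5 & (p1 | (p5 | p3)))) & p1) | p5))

p2 & p1 = 1 & 1 = 1
~(p2 & p1) = ~1 = 0
p3 | ~(p2 & p1) = 0 | 0 = 0
p5 | p6 = 0 | 1 = 1
p3 | (p5 | p6) = 0 | 1 = 1
p1 | p2 = 1 | 1 = 1
~(p1 | p2) = ~1 = 0
~~(p1 | p2) = ~0 = 1
p1 & ~~(p1 | p2) = 1 & 1 = 1
(p3 | (p5 | p6)) | (p1 & ~~(p1 | p2)) = 1 | 1 = 1
~((p3 | (p5 | p6)) | (p1 & ~~(p1 | p2))) = ~1 = 0
(p3 | ~(p2 & p1)) | ~((p3 | (p5 | p6)) | (p1 & ~~(p1 | p2))) = 0 | 0 = 0
p5 | p3 = 0 | 0 = 0
p1 | (p5 | p3) = 1 | 0 = 1
p5 & (p1 | (p5 | p3)) = 0 & 1 = 0
~(p5 & (p1 | (p5 | p3))) = ~0 = 1
p1 & ~(p5 & (p1 | (p5 | p3))) = 1 & 1 = 1
~(p1 & ~(p5 & (p1 | (p5 | p3)))) = ~1 = 0
~~(p1 & ~(p5 & (p1 | (p5 | p3)))) = ~0 = 1
~~(p1 & ~(p5 & (p1 | (p5 | p3)))) & p1 = 1 & 1 = 1
(~~(p1 & ~(p5 & (p1 | (p5 | p3)))) & p1) | p5 = 1 | 0 = 1
p3 | ((~~(p1 & ~(p5 & (p1 | (p5 | p3)))) & p1) | p5) = 0 | 1 = 1
~(p3 | ((~~(p1 & ~(p5 & (p1 | (p5 | p3)))) & p1) | p5)) = ~1 = 0
~~(p3 | ((~~(p1 & ~(p5 & (p1 | (p5 | p3)))) & p1) | p5)) = ~0 = 1
((p3 | ~(p2 & p1)) | ~((p3 | (p5 | p6)) | (p1 & ~~(p1 | p2)))) | ~~(p3 | ((~~(p1 & ~(p5 & (p1 | (p5 | p3)))) & p1) | p5)) = 0 | 1 = 1

1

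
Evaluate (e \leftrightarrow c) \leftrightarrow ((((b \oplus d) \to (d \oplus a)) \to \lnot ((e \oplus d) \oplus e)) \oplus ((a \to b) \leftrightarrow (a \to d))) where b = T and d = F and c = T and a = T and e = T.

Substituting b=T, d=F, c=T, a=T, e=T:
e \leftrightarrow c = T \leftrightarrow T = T
b \oplus d = T \oplus F = T
d \oplus a = F \oplus T = T
(b \oplus d) \to (d \oplus a) = T \to T = T
e \oplus d = T \oplus F = T
(e \oplus d) \oplus e = T \oplus T = F
\lnot ((e \oplus d) \oplus e) = \lnot F = T
((b \oplus d) \to (d \oplus a)) \to \lnot ((e \oplus d) \oplus e) = T \to T = T
a \to b = T \to T = T
a \to d = T \to F = F
(a \to b) \leftrightarrow (a \to d) = T \leftrightarrow F = F
(((b \oplus d) \to (d \oplus a)) \to \lnot ((e \oplus d) \oplus e)) \oplus ((a \to b) \leftrightarrow (a \to d)) = T \oplus F = T
(e \leftrightarrow c) \leftrightarrow ((((b \oplus d) \to (d \oplus a)) \to \lnot ((e \oplus d) \oplus e)) \oplus ((a \to b) \leftrightarrow (a \to d))) = T \leftrightarrow T = T

T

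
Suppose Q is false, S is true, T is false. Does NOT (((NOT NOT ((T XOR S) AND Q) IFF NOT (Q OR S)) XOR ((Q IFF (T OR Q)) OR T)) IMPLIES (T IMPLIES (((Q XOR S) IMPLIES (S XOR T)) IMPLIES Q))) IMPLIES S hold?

true

T XOR S = false XOR true = true
(T XOR S) AND Q = true AND false = false
NOT ((T XOR S) AND Q) = NOT false = true
NOT NOT ((T XOR S) AND Q) = NOT true = false
Q OR S = false OR true = true
NOT (Q OR S) = NOT true = false
NOT NOT ((T XOR S) AND Q) IFF NOT (Q OR S) = false IFF false = true
T OR Q = false OR false = false
Q IFF (T OR Q) = false IFF false = true
(Q IFF (T OR Q)) OR T = true OR false = true
(NOT NOT ((T XOR S) AND Q) IFF NOT (Q OR S)) XOR ((Q IFF (T OR Q)) OR T) = true XOR true = false
Q XOR S = false XOR true = true
S XOR T = true XOR false = true
(Q XOR S) IMPLIES (S XOR T) = true IMPLIES true = true
((Q XOR S) IMPLIES (S XOR T)) IMPLIES Q = true IMPLIES false = false
T IMPLIES (((Q XOR S) IMPLIES (S XOR T)) IMPLIES Q) = false IMPLIES false = true
((NOT NOT ((T XOR S) AND Q) IFF NOT (Q OR S)) XOR ((Q IFF (T OR Q)) OR T)) IMPLIES (T IMPLIES (((Q XOR S) IMPLIES (S XOR T)) IMPLIES Q)) = false IMPLIES true = true
NOT (((NOT NOT ((T XOR S) AND Q) IFF NOT (Q OR S)) XOR ((Q IFF (T OR Q)) OR T)) IMPLIES (T IMPLIES (((Q XOR S) IMPLIES (S XOR T)) IMPLIES Q))) = NOT true = false
NOT (((NOT NOT ((T XOR S) AND Q) IFF NOT (Q OR S)) XOR ((Q IFF (T OR Q)) OR T)) IMPLIES (T IMPLIES (((Q XOR S) IMPLIES (S XOR T)) IMPLIES Q))) IMPLIES S = false IMPLIES true = true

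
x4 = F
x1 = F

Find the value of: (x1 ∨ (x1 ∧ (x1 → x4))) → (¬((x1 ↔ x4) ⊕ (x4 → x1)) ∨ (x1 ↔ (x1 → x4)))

T

x1 → x4 = F → F = T
x1 ∧ (x1 → x4) = F ∧ T = F
x1 ∨ (x1 ∧ (x1 → x4)) = F ∨ F = F
x1 ↔ x4 = F ↔ F = T
x4 → x1 = F → F = T
(x1 ↔ x4) ⊕ (x4 → x1) = T ⊕ T = F
¬((x1 ↔ x4) ⊕ (x4 → x1)) = ¬F = T
x1 → x4 = F → F = T
x1 ↔ (x1 → x4) = F ↔ T = F
¬((x1 ↔ x4) ⊕ (x4 → x1)) ∨ (x1 ↔ (x1 → x4)) = T ∨ F = T
(x1 ∨ (x1 ∧ (x1 → x4))) → (¬((x1 ↔ x4) ⊕ (x4 → x1)) ∨ (x1 ↔ (x1 → x4))) = F → T = T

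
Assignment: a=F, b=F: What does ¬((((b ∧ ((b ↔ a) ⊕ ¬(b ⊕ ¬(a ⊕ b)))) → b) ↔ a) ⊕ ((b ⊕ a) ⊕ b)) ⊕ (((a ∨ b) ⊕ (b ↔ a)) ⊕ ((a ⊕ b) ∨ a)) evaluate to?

b ↔ a = F ↔ F = T
a ⊕ b = F ⊕ F = F
¬(a ⊕ b) = ¬F = T
b ⊕ ¬(a ⊕ b) = F ⊕ T = T
¬(b ⊕ ¬(a ⊕ b)) = ¬T = F
(b ↔ a) ⊕ ¬(b ⊕ ¬(a ⊕ b)) = T ⊕ F = T
b ∧ ((b ↔ a) ⊕ ¬(b ⊕ ¬(a ⊕ b))) = F ∧ T = F
(b ∧ ((b ↔ a) ⊕ ¬(b ⊕ ¬(a ⊕ b)))) → b = F → F = T
((b ∧ ((b ↔ a) ⊕ ¬(b ⊕ ¬(a ⊕ b)))) → b) ↔ a = T ↔ F = F
b ⊕ a = F ⊕ F = F
(b ⊕ a) ⊕ b = F ⊕ F = F
(((b ∧ ((b ↔ a) ⊕ ¬(b ⊕ ¬(a ⊕ b)))) → b) ↔ a) ⊕ ((b ⊕ a) ⊕ b) = F ⊕ F = F
¬((((b ∧ ((b ↔ a) ⊕ ¬(b ⊕ ¬(a ⊕ b)))) → b) ↔ a) ⊕ ((b ⊕ a) ⊕ b)) = ¬F = T
a ∨ b = F ∨ F = F
b ↔ a = F ↔ F = T
(a ∨ b) ⊕ (b ↔ a) = F ⊕ T = T
a ⊕ b = F ⊕ F = F
(a ⊕ b) ∨ a = F ∨ F = F
((a ∨ b) ⊕ (b ↔ a)) ⊕ ((a ⊕ b) ∨ a) = T ⊕ F = T
¬((((b ∧ ((b ↔ a) ⊕ ¬(b ⊕ ¬(a ⊕ b)))) → b) ↔ a) ⊕ ((b ⊕ a) ⊕ b)) ⊕ (((a ∨ b) ⊕ (b ↔ a)) ⊕ ((a ⊕ b) ∨ a)) = T ⊕ T = F

F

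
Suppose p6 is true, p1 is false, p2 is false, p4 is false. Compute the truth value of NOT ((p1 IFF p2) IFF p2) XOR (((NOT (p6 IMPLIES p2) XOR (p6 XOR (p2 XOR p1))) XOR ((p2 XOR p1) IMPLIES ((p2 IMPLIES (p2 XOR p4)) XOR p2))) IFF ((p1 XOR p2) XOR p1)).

true

p1 IFF p2 = false IFF false = true
(p1 IFF p2) IFF p2 = true IFF false = false
NOT ((p1 IFF p2) IFF p2) = NOT false = true
p6 IMPLIES p2 = true IMPLIES false = false
NOT (p6 IMPLIES p2) = NOT false = true
p2 XOR p1 = false XOR false = false
p6 XOR (p2 XOR p1) = true XOR false = true
NOT (p6 IMPLIES p2) XOR (p6 XOR (p2 XOR p1)) = true XOR true = false
p2 XOR p1 = false XOR false = false
p2 XOR p4 = false XOR false = false
p2 IMPLIES (p2 XOR p4) = false IMPLIES false = true
(p2 IMPLIES (p2 XOR p4)) XOR p2 = true XOR false = true
(p2 XOR p1) IMPLIES ((p2 IMPLIES (p2 XOR p4)) XOR p2) = false IMPLIES true = true
(NOT (p6 IMPLIES p2) XOR (p6 XOR (p2 XOR p1))) XOR ((p2 XOR p1) IMPLIES ((p2 IMPLIES (p2 XOR p4)) XOR p2)) = false XOR true = true
p1 XOR p2 = false XOR false = false
(p1 XOR p2) XOR p1 = false XOR false = false
((NOT (p6 IMPLIES p2) XOR (p6 XOR (p2 XOR p1))) XOR ((p2 XOR p1) IMPLIES ((p2 IMPLIES (p2 XOR p4)) XOR p2))) IFF ((p1 XOR p2) XOR p1) = true IFF false = false
NOT ((p1 IFF p2) IFF p2) XOR (((NOT (p6 IMPLIES p2) XOR (p6 XOR (p2 XOR p1))) XOR ((p2 XOR p1) IMPLIES ((p2 IMPLIES (p2 XOR p4)) XOR p2))) IFF ((p1 XOR p2) XOR p1)) = true XOR false = true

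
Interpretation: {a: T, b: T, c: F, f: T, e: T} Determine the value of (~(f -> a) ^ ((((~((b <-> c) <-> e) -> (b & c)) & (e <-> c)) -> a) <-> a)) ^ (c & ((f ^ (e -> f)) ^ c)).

f -> a = T -> T = T
~(f -> a) = ~T = F
b <-> c = T <-> F = F
(b <-> c) <-> e = F <-> T = F
~((b <-> c) <-> e) = ~F = T
b & c = T & F = F
~((b <-> c) <-> e) -> (b & c) = T -> F = F
e <-> c = T <-> F = F
(~((b <-> c) <-> e) -> (b & c)) & (e <-> c) = F & F = F
((~((b <-> c) <-> e) -> (b & c)) & (e <-> c)) -> a = F -> T = T
(((~((b <-> c) <-> e) -> (b & c)) & (e <-> c)) -> a) <-> a = T <-> T = T
~(f -> a) ^ ((((~((b <-> c) <-> e) -> (b & c)) & (e <-> c)) -> a) <-> a) = F ^ T = T
e -> f = T -> T = T
f ^ (e -> f) = T ^ T = F
(f ^ (e -> f)) ^ c = F ^ F = F
c & ((f ^ (e -> f)) ^ c) = F & F = F
(~(f -> a) ^ ((((~((b <-> c) <-> e) -> (b & c)) & (e <-> c)) -> a) <-> a)) ^ (c & ((f ^ (e -> f)) ^ c)) = T ^ F = T

T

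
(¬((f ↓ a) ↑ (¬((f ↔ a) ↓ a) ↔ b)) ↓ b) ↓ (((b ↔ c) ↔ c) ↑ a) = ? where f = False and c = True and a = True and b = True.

True

Substituting f=False, c=True, a=True, b=True:
f ↓ a = False ↓ True = False
f ↔ a = False ↔ True = False
(f ↔ a) ↓ a = False ↓ True = False
¬((f ↔ a) ↓ a) = ¬False = True
¬((f ↔ a) ↓ a) ↔ b = True ↔ True = True
(f ↓ a) ↑ (¬((f ↔ a) ↓ a) ↔ b) = False ↑ True = True
¬((f ↓ a) ↑ (¬((f ↔ a) ↓ a) ↔ b)) = ¬True = False
¬((f ↓ a) ↑ (¬((f ↔ a) ↓ a) ↔ b)) ↓ b = False ↓ True = False
b ↔ c = True ↔ True = True
(b ↔ c) ↔ c = True ↔ True = True
((b ↔ c) ↔ c) ↑ a = True ↑ True = False
(¬((f ↓ a) ↑ (¬((f ↔ a) ↓ a) ↔ b)) ↓ b) ↓ (((b ↔ c) ↔ c) ↑ a) = False ↓ False = True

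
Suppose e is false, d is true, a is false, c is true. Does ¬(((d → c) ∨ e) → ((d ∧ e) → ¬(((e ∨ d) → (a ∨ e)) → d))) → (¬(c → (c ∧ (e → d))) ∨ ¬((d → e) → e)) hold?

True

d → c = True → True = True
(d → c) ∨ e = True ∨ False = True
d ∧ e = True ∧ False = False
e ∨ d = False ∨ True = True
a ∨ e = False ∨ False = False
(e ∨ d) → (a ∨ e) = True → False = False
((e ∨ d) → (a ∨ e)) → d = False → True = True
¬(((e ∨ d) → (a ∨ e)) → d) = ¬True = False
(d ∧ e) → ¬(((e ∨ d) → (a ∨ e)) → d) = False → False = True
((d → c) ∨ e) → ((d ∧ e) → ¬(((e ∨ d) → (a ∨ e)) → d)) = True → True = True
¬(((d → c) ∨ e) → ((d ∧ e) → ¬(((e ∨ d) → (a ∨ e)) → d))) = ¬True = False
e → d = False → True = True
c ∧ (e → d) = True ∧ True = True
c → (c ∧ (e → d)) = True → True = True
¬(c → (c ∧ (e → d))) = ¬True = False
d → e = True → False = False
(d → e) → e = False → False = True
¬((d → e) → e) = ¬True = False
¬(c → (c ∧ (e → d))) ∨ ¬((d → e) → e) = False ∨ False = False
¬(((d → c) ∨ e) → ((d ∧ e) → ¬(((e ∨ d) → (a ∨ e)) → d))) → (¬(c → (c ∧ (e → d))) ∨ ¬((d → e) → e)) = False → False = True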